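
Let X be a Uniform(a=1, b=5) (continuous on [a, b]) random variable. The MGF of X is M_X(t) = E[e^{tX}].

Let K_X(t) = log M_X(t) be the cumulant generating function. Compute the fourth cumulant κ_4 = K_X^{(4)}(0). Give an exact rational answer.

M_X(t) = (e^(5*t) - e^(t))/(4*t)
K_X(t) = log M_X(t) = -log(t) + log(e^(5*t) - e^(t)) - 2*log(2)
dK/dt = (5*t*e^(4*t) - t - e^(4*t) + 1)/(t*e^(4*t) - t)
d^2K/dt^2 = (-16*t^2*e^(4*t) + e^(8*t) - 2*e^(4*t) + 1)/(t^2*e^(8*t) - 2*t^2*e^(4*t) + t^2)
d^3K/dt^3 = (64*t^3*e^(8*t) + 64*t^3*e^(4*t) - 2*e^(12*t) + 6*e^(8*t) - 6*e^(4*t) + 2)/(t^3*e^(12*t) - 3*t^3*e^(8*t) + 3*t^3*e^(4*t) - t^3)

κ_4 = d^4K/dt^4 |_{t=0} = -32/15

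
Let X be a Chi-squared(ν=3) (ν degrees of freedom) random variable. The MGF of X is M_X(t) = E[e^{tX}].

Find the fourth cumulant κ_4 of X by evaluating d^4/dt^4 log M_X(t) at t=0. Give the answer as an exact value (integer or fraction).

M_X(t) = (1 - 2*t)^(-3/2)
K_X(t) = log M_X(t) = -3*log(1 - 2*t)/2
K^(4)(t) = 144/(16*t^4 - 32*t^3 + 24*t^2 - 8*t + 1)

κ_4 = K^(4)(0) = 144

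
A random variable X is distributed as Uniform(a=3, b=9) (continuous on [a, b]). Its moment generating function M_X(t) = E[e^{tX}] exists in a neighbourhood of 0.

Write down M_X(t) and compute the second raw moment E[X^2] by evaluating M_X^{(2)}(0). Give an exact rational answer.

M_X(t) = (e^(9*t) - e^(3*t))/(6*t)
M′(t) = (9*t*e^(9*t) - 3*t*e^(3*t) - e^(9*t) + e^(3*t))/(6*t^2)
M′′(t) = (81*t^2*e^(9*t) - 9*t^2*e^(3*t) - 18*t*e^(9*t) + 6*t*e^(3*t) + 2*e^(9*t) - 2*e^(3*t))/(6*t^3)

E[X^2] = M′′(0) = 39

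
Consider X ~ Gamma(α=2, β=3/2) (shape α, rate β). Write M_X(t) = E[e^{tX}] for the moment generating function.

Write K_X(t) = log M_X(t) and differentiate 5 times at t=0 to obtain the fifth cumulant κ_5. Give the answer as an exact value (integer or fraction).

κ_5 = d^5K/dt^5 |_{t=0} = 512/81

M_X(t) = 9/(4*(3/2 - t)^2)
K_X(t) = log M_X(t) = -2*log(3/2 - t) - 2*log(2) + 2*log(3)
dK/dt = -4/(2*t - 3)
d^2K/dt^2 = 8/(4*t^2 - 12*t + 9)
d^3K/dt^3 = -32/(8*t^3 - 36*t^2 + 54*t - 27)
d^4K/dt^4 = 192/(16*t^4 - 96*t^3 + 216*t^2 - 216*t + 81)
d^5K/dt^5 = -1536/(32*t^5 - 240*t^4 + 720*t^3 - 1080*t^2 + 810*t - 243)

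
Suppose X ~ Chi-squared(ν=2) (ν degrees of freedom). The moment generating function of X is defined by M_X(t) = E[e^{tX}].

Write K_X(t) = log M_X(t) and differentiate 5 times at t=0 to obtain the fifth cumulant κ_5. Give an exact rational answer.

M_X(t) = 1/(1 - 2*t)
K_X(t) = log M_X(t) = -log(1 - 2*t)
D^5[K](t) = -768/(32*t^5 - 80*t^4 + 80*t^3 - 40*t^2 + 10*t - 1)

κ_5 = D^5[K](0) = 768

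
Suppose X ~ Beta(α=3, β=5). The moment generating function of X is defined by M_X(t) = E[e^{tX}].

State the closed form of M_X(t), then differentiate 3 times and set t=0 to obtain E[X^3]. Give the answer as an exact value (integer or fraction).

M_X(t) = ₁F₁(3; 8; t)
D^3[M](t) = ₁F₁(6; 11; t)/12

E[X^3] = D^3[M](0) = 1/12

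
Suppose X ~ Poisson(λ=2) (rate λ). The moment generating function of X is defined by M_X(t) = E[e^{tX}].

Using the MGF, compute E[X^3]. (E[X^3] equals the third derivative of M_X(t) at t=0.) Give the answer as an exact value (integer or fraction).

M_X(t) = e^(2*e^(t) - 2)
M^(3)(t) = (8*e^(3*t)*e^(2*e^(t)) + 12*e^(2*t)*e^(2*e^(t)) + 2*e^(t)*e^(2*e^(t)))*e^(-2)

E[X^3] = M^(3)(0) = 22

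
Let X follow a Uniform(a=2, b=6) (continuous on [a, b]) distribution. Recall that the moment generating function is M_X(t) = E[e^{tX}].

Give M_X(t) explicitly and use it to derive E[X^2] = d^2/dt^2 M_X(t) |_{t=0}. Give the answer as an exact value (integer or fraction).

E[X^2] = M^(2)(0) = 52/3

M_X(t) = (e^(6*t) - e^(2*t))/(4*t)
M^(2)(t) = (18*t^2*e^(6*t) - 2*t^2*e^(2*t) - 6*t*e^(6*t) + 2*t*e^(2*t) + e^(6*t) - e^(2*t))/(2*t^3)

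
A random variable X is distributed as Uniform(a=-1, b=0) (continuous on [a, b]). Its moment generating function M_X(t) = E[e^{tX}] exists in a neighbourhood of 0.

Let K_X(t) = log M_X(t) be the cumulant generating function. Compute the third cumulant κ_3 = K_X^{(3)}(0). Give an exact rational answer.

κ_3 = d^3K/dt^3 |_{t=0} = 0

M_X(t) = (1 - e^(-t))/t
K_X(t) = log M_X(t) = -log(t) + log(1 - e^(-t))
dK/dt = (t - e^(t) + 1)/(t*e^(t) - t)
d^2K/dt^2 = (-t^2*e^(t) + e^(2*t) - 2*e^(t) + 1)/(t^2*e^(2*t) - 2*t^2*e^(t) + t^2)
d^3K/dt^3 = (t^3*e^(2*t) + t^3*e^(t) - 2*e^(3*t) + 6*e^(2*t) - 6*e^(t) + 2)/(t^3*e^(3*t) - 3*t^3*e^(2*t) + 3*t^3*e^(t) - t^3)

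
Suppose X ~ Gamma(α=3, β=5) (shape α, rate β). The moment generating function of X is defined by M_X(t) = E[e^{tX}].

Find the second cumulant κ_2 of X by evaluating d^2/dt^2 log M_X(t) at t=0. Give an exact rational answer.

M_X(t) = 125/(5 - t)^3
K_X(t) = log M_X(t) = -3*log(5 - t) + 3*log(5)
D^2[K](t) = 3/(t^2 - 10*t + 25)

κ_2 = D^2[K](0) = 3/25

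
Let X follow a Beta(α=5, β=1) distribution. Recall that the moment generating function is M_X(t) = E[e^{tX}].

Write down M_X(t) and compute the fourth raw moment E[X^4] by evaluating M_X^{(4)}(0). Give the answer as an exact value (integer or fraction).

E[X^4] = M′′′′(0) = 5/9

M_X(t) = ₁F₁(5; 6; t)
M′(t) = 5*₁F₁(6; 7; t)/6
M′′(t) = 5*₁F₁(7; 8; t)/7
M′′′(t) = 5*₁F₁(8; 9; t)/8
M′′′′(t) = 5*₁F₁(9; 10; t)/9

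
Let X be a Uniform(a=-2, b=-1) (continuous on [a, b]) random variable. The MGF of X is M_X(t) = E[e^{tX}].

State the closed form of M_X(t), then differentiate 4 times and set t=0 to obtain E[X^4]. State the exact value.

M_X(t) = (e^(-t) - e^(-2*t))/t
D^4[M](t) = (t^4*e^(t) - 16*t^4 + 4*t^3*e^(t) - 32*t^3 + 12*t^2*e^(t) - 48*t^2 + 24*t*e^(t) - 48*t + 24*e^(t) - 24)*e^(-2*t)/t^5

E[X^4] = D^4[M](0) = 31/5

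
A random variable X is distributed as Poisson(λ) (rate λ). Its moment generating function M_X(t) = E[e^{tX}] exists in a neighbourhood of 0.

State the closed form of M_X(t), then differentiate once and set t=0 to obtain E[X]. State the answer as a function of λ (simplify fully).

E[X] = D[M](0) = λ

M_X(t) = e^(λ*(e^(t) - 1))
D[M](t) = λ*e^(-λ)*e^(t)*e^(λ*e^(t))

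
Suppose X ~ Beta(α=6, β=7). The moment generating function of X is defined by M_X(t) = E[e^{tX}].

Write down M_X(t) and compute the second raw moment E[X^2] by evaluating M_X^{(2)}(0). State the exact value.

M_X(t) = ₁F₁(6; 13; t)
M^(2)(t) = 3*₁F₁(8; 15; t)/13

E[X^2] = M^(2)(0) = 3/13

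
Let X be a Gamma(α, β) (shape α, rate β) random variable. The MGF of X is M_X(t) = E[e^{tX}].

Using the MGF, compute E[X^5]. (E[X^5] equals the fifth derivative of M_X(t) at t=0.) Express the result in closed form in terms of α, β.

E[X^5] = d^5M/dt^5 |_{t=0} = α*(α^4 + 10*α^3 + 35*α^2 + 50*α + 24)/β^5

M_X(t) = (β/(β - t))^α
dM/dt = -α*β^α*(1/(β - t))^α/(-β + t)
d^2M/dt^2 = (α^2*β^α*(1/(β - t))^α + α*β^α*(1/(β - t))^α)/(β^2 - 2*β*t + t^2)
d^3M/dt^3 = (-α^3*β^α*(1/(β - t))^α - 3*α^2*β^α*(1/(β - t))^α - 2*α*β^α*(1/(β - t))^α)/(-β^3 + 3*β^2*t - 3*β*t^2 + t^3)
d^4M/dt^4 = (α^4*β^α*(1/(β - t))^α + 6*α^3*β^α*(1/(β - t))^α + 11*α^2*β^α*(1/(β - t))^α + 6*α*β^α*(1/(β - t))^α)/(β^4 - 4*β^3*t + 6*β^2*t^2 - 4*β*t^3 + t^4)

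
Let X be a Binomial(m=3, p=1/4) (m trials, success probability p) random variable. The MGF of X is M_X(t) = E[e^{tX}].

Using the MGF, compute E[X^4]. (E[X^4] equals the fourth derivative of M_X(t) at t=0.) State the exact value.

M_X(t) = (e^(t)/4 + 3/4)^3
M^(4)(t) = 81*e^(3*t)/64 + 9*e^(2*t)/4 + 27*e^(t)/64

E[X^4] = M^(4)(0) = 63/16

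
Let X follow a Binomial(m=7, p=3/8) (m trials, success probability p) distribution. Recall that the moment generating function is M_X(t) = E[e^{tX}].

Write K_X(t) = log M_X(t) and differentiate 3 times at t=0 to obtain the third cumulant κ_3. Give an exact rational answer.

M_X(t) = (3*e^(t)/8 + 5/8)^7
K_X(t) = log M_X(t) = 7*log(3*e^(t)/8 + 5/8)
D^3[K](t) = (-315*e^(2*t) + 525*e^(t))/(27*e^(3*t) + 135*e^(2*t) + 225*e^(t) + 125)

κ_3 = D^3[K](0) = 105/256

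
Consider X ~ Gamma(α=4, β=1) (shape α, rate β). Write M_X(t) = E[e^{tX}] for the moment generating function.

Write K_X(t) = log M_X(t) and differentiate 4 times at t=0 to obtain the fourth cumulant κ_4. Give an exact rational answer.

κ_4 = D^4[K](0) = 24

M_X(t) = (1 - t)^(-4)
K_X(t) = log M_X(t) = -4*log(1 - t)
D^4[K](t) = 24/(t^4 - 4*t^3 + 6*t^2 - 4*t + 1)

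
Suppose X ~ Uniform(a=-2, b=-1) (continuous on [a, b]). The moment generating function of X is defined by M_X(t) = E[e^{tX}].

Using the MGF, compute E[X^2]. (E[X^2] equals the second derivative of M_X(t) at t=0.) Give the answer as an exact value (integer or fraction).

E[X^2] = M^(2)(0) = 7/3

M_X(t) = (e^(-t) - e^(-2*t))/t
M^(2)(t) = (t^2*e^(t) - 4*t^2 + 2*t*e^(t) - 4*t + 2*e^(t) - 2)*e^(-2*t)/t^3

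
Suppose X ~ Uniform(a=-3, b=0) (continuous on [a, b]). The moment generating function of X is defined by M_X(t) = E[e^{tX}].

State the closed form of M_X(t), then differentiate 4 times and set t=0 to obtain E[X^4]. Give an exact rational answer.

M_X(t) = (1 - e^(-3*t))/(3*t)
M′(t) = (3*t - e^(3*t) + 1)*e^(-3*t)/(3*t^2)
M′′(t) = (-9*t^2 - 6*t + 2*e^(3*t) - 2)*e^(-3*t)/(3*t^3)
M′′′(t) = (9*t^3 + 9*t^2 + 6*t - 2*e^(3*t) + 2)*e^(-3*t)/t^4
M′′′′(t) = (-27*t^4 - 36*t^3 - 36*t^2 - 24*t + 8*e^(3*t) - 8)*e^(-3*t)/t^5

E[X^4] = M′′′′(0) = 81/5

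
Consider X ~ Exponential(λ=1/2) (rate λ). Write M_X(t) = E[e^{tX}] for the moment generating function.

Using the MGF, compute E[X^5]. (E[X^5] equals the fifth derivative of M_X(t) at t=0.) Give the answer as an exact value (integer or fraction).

M_X(t) = 1/(2*(1/2 - t))
D^5[M](t) = 3840/(64*t^6 - 192*t^5 + 240*t^4 - 160*t^3 + 60*t^2 - 12*t + 1)

E[X^5] = D^5[M](0) = 3840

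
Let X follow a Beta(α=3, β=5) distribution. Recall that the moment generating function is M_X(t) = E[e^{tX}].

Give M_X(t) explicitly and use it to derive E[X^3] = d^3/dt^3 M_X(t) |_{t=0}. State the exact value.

M_X(t) = ₁F₁(3; 8; t)
dM/dt = 3*₁F₁(4; 9; t)/8
d^2M/dt^2 = ₁F₁(5; 10; t)/6
d^3M/dt^3 = ₁F₁(6; 11; t)/12

E[X^3] = d^3M/dt^3 |_{t=0} = 1/12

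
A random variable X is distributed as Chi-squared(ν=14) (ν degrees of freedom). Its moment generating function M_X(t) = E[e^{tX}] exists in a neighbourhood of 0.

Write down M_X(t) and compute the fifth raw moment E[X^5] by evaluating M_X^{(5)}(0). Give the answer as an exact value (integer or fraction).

E[X^5] = D^5[M](0) = 1774080

M_X(t) = (1 - 2*t)^(-7)
D^5[M](t) = 1774080/(4096*t^12 - 24576*t^11 + 67584*t^10 - 112640*t^9 + 126720*t^8 - 101376*t^7 + 59136*t^6 - 25344*t^5 + 7920*t^4 - 1760*t^3 + 264*t^2 - 24*t + 1)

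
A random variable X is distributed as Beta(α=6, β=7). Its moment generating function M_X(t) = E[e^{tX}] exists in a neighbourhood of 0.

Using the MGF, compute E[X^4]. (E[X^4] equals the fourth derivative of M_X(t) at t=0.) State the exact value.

M_X(t) = ₁F₁(6; 13; t)
D^4[M](t) = 9*₁F₁(10; 17; t)/130

E[X^4] = D^4[M](0) = 9/130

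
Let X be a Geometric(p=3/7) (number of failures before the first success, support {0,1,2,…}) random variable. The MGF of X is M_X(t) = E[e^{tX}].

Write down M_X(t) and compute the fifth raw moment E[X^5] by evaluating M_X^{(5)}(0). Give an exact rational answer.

M_X(t) = 3/(7*(1 - 4*e^(t)/7))
dM/dt = 12*e^(t)/(16*e^(2*t) - 56*e^(t) + 49)
d^2M/dt^2 = (-48*e^(2*t) - 84*e^(t))/(64*e^(3*t) - 336*e^(2*t) + 588*e^(t) - 343)
d^3M/dt^3 = (192*e^(3*t) + 1344*e^(2*t) + 588*e^(t))/(256*e^(4*t) - 1792*e^(3*t) + 4704*e^(2*t) - 5488*e^(t) + 2401)
d^4M/dt^4 = (-768*e^(4*t) - 14784*e^(3*t) - 25872*e^(2*t) - 4116*e^(t))/(1024*e^(5*t) - 8960*e^(4*t) + 31360*e^(3*t) - 54880*e^(2*t) + 48020*e^(t) - 16807)

E[X^5] = d^5M/dt^5 |_{t=0} = 135628/81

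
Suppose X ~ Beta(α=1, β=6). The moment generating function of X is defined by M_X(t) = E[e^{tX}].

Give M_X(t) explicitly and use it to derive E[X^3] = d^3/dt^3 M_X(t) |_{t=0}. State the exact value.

M_X(t) = ₁F₁(1; 7; t)
M^(3)(t) = ₁F₁(4; 10; t)/84

E[X^3] = M^(3)(0) = 1/84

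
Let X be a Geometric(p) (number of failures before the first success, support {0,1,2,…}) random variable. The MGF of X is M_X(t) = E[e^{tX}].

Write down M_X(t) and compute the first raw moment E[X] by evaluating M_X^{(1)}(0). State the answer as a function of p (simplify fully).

E[X] = M′(0) = (1 - p)/p

M_X(t) = p/(-(1 - p)*e^(t) + 1)
M′(t) = (-p^2*e^(t) + p*e^(t))/(p^2*e^(2*t) - 2*p*e^(2*t) + 2*p*e^(t) + e^(2*t) - 2*e^(t) + 1)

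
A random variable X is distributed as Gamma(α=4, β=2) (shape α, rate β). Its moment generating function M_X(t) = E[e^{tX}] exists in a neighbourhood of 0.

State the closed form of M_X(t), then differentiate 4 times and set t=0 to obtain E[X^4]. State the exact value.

E[X^4] = D^4[M](0) = 105/2

M_X(t) = 16/(2 - t)^4
D^4[M](t) = 13440/(t^8 - 16*t^7 + 112*t^6 - 448*t^5 + 1120*t^4 - 1792*t^3 + 1792*t^2 - 1024*t + 256)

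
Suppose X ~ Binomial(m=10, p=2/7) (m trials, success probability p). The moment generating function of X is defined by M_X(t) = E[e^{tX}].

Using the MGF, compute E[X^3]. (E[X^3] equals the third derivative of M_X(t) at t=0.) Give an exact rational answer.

E[X^3] = d^3M/dt^3 |_{t=0} = 14300/343

M_X(t) = (2*e^(t)/7 + 5/7)^10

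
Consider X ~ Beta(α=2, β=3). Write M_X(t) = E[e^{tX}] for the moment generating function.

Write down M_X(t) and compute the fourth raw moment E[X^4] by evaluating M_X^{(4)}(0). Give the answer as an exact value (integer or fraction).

M_X(t) = ₁F₁(2; 5; t)
M^(4)(t) = ₁F₁(6; 9; t)/14

E[X^4] = M^(4)(0) = 1/14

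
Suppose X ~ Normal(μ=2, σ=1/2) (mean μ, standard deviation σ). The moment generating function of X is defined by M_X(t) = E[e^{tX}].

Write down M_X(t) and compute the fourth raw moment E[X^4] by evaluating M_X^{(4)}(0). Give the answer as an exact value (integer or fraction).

E[X^4] = M′′′′(0) = 355/16

M_X(t) = e^(t^2/8 + 2*t)
M′(t) = t*e^(2*t)*e^(t^2/8)/4 + 2*e^(2*t)*e^(t^2/8)
M′′(t) = t^2*e^(2*t)*e^(t^2/8)/16 + t*e^(2*t)*e^(t^2/8) + 17*e^(2*t)*e^(t^2/8)/4
M′′′(t) = t^3*e^(2*t)*e^(t^2/8)/64 + 3*t^2*e^(2*t)*e^(t^2/8)/8 + 51*t*e^(2*t)*e^(t^2/8)/16 + 19*e^(2*t)*e^(t^2/8)/2
M′′′′(t) = t^4*e^(2*t)*e^(t^2/8)/256 + t^3*e^(2*t)*e^(t^2/8)/8 + 51*t^2*e^(2*t)*e^(t^2/8)/32 + 19*t*e^(2*t)*e^(t^2/8)/2 + 355*e^(2*t)*e^(t^2/8)/16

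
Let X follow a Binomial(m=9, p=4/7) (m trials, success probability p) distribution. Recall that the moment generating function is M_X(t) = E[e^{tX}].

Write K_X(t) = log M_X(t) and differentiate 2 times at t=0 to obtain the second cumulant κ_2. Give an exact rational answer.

κ_2 = K^(2)(0) = 108/49

M_X(t) = (4*e^(t)/7 + 3/7)^9
K_X(t) = log M_X(t) = 9*log(4*e^(t)/7 + 3/7)
K^(2)(t) = 108*e^(t)/(16*e^(2*t) + 24*e^(t) + 9)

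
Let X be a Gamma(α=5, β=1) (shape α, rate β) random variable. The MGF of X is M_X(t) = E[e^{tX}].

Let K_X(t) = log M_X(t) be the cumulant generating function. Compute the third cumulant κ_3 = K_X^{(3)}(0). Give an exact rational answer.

M_X(t) = (1 - t)^(-5)
K_X(t) = log M_X(t) = -5*log(1 - t)
D^3[K](t) = -10/(t^3 - 3*t^2 + 3*t - 1)

κ_3 = D^3[K](0) = 10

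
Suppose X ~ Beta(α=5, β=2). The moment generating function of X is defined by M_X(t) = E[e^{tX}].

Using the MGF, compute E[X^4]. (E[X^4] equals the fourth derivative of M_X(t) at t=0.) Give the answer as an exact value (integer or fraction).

E[X^4] = M^(4)(0) = 1/3

M_X(t) = ₁F₁(5; 7; t)
M^(4)(t) = ₁F₁(9; 11; t)/3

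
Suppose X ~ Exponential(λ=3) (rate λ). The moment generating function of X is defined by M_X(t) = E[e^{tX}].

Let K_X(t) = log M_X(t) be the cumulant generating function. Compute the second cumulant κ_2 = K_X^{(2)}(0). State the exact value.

κ_2 = K′′(0) = 1/9

M_X(t) = 3/(3 - t)
K_X(t) = log M_X(t) = -log(3 - t) + log(3)
K′(t) = -1/(t - 3)
K′′(t) = 1/(t^2 - 6*t + 9)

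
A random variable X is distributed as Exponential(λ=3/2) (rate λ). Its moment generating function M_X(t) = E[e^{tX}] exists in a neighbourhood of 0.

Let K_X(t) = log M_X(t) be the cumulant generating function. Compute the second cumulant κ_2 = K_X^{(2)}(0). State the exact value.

κ_2 = K′′(0) = 4/9

M_X(t) = 3/(2*(3/2 - t))
K_X(t) = log M_X(t) = -log(3/2 - t) - log(2) + log(3)
K′(t) = -2/(2*t - 3)
K′′(t) = 4/(4*t^2 - 12*t + 9)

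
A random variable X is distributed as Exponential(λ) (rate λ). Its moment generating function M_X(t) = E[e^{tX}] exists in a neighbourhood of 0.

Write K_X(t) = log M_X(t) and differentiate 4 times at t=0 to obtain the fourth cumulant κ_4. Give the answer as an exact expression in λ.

κ_4 = D^4[K](0) = 6/λ^4

M_X(t) = λ/(λ - t)
K_X(t) = log M_X(t) = log(λ) - log(λ - t)
D^4[K](t) = 6/(λ^4 - 4*λ^3*t + 6*λ^2*t^2 - 4*λ*t^3 + t^4)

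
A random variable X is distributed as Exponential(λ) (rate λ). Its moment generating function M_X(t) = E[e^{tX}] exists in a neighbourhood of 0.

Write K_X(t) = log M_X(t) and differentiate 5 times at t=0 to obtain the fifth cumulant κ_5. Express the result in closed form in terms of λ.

κ_5 = d^5K/dt^5 |_{t=0} = 24/λ^5

M_X(t) = λ/(λ - t)
K_X(t) = log M_X(t) = log(λ) - log(λ - t)
dK/dt = -1/(-λ + t)
d^2K/dt^2 = 1/(λ^2 - 2*λ*t + t^2)
d^3K/dt^3 = -2/(-λ^3 + 3*λ^2*t - 3*λ*t^2 + t^3)
d^4K/dt^4 = 6/(λ^4 - 4*λ^3*t + 6*λ^2*t^2 - 4*λ*t^3 + t^4)
d^5K/dt^5 = -24/(-λ^5 + 5*λ^4*t - 10*λ^3*t^2 + 10*λ^2*t^3 - 5*λ*t^4 + t^5)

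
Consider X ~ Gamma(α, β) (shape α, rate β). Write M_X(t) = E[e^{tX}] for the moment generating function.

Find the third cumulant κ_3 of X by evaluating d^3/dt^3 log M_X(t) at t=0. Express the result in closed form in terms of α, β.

M_X(t) = (β/(β - t))^α
K_X(t) = log M_X(t) = α*(log(β) - log(β - t))
K′(t) = -α/(-β + t)
K′′(t) = α/(β^2 - 2*β*t + t^2)
K′′′(t) = -2*α/(-β^3 + 3*β^2*t - 3*β*t^2 + t^3)

κ_3 = K′′′(0) = 2*α/β^3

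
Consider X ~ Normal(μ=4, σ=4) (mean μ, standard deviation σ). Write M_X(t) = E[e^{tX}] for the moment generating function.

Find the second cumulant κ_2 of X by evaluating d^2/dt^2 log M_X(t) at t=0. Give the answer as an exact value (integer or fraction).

M_X(t) = e^(8*t^2 + 4*t)
K_X(t) = log M_X(t) = 8*t^2 + 4*t
K′(t) = 16*t + 4
K′′(t) = 16

κ_2 = K′′(0) = 16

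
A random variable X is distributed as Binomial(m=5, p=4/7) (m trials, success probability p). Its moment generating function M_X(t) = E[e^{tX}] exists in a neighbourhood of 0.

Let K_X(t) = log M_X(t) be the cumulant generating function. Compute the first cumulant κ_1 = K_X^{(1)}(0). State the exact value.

M_X(t) = (4*e^(t)/7 + 3/7)^5
K_X(t) = log M_X(t) = 5*log(4*e^(t)/7 + 3/7)
D[K](t) = 20*e^(t)/(4*e^(t) + 3)

κ_1 = D[K](0) = 20/7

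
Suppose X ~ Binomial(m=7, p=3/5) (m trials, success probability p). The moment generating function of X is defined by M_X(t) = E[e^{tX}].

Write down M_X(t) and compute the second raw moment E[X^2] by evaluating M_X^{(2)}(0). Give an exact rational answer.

E[X^2] = D^2[M](0) = 483/25

M_X(t) = (3*e^(t)/5 + 2/5)^7
D^2[M](t) = 107163*e^(7*t)/78125 + 367416*e^(6*t)/78125 + 20412*e^(5*t)/3125 + 72576*e^(4*t)/15625 + 27216*e^(3*t)/15625 + 24192*e^(2*t)/78125 + 1344*e^(t)/78125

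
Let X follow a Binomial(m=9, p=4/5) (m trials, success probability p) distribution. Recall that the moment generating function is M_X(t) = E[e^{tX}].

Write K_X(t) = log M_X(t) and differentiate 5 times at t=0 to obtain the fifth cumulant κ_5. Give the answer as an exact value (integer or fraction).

M_X(t) = (4*e^(t)/5 + 1/5)^9
K_X(t) = log M_X(t) = 9*log(4*e^(t)/5 + 1/5)
K^(5)(t) = (-2304*e^(4*t) + 6336*e^(3*t) - 1584*e^(2*t) + 36*e^(t))/(1024*e^(5*t) + 1280*e^(4*t) + 640*e^(3*t) + 160*e^(2*t) + 20*e^(t) + 1)

κ_5 = K^(5)(0) = 2484/3125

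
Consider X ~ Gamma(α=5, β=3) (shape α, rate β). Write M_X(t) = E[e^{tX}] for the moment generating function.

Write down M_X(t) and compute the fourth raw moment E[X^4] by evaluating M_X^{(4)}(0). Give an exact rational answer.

E[X^4] = D^4[M](0) = 560/27

M_X(t) = 243/(3 - t)^5
D^4[M](t) = -408240/(t^9 - 27*t^8 + 324*t^7 - 2268*t^6 + 10206*t^5 - 30618*t^4 + 61236*t^3 - 78732*t^2 + 59049*t - 19683)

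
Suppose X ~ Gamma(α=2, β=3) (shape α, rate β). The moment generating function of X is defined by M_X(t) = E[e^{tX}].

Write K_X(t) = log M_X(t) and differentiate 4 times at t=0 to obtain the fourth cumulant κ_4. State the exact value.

M_X(t) = 9/(3 - t)^2
K_X(t) = log M_X(t) = -2*log(3 - t) + 2*log(3)
D^4[K](t) = 12/(t^4 - 12*t^3 + 54*t^2 - 108*t + 81)

κ_4 = D^4[K](0) = 4/27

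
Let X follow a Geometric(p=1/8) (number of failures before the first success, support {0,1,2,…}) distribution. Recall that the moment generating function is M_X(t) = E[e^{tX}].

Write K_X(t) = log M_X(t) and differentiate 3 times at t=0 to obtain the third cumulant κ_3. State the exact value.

M_X(t) = 1/(8*(1 - 7*e^(t)/8))
K_X(t) = log M_X(t) = -log(1 - 7*e^(t)/8) - 3*log(2)
D^3[K](t) = (-392*e^(2*t) - 448*e^(t))/(343*e^(3*t) - 1176*e^(2*t) + 1344*e^(t) - 512)

κ_3 = D^3[K](0) = 840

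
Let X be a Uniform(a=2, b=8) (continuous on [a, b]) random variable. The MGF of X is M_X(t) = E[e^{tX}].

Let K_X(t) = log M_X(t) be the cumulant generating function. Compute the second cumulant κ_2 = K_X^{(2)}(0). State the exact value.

κ_2 = K′′(0) = 3

M_X(t) = (e^(8*t) - e^(2*t))/(6*t)
K_X(t) = log M_X(t) = -log(t) + log(e^(8*t) - e^(2*t)) - log(6)
K′(t) = (8*t*e^(6*t) - 2*t - e^(6*t) + 1)/(t*e^(6*t) - t)
K′′(t) = (-36*t^2*e^(6*t) + e^(12*t) - 2*e^(6*t) + 1)/(t^2*e^(12*t) - 2*t^2*e^(6*t) + t^2)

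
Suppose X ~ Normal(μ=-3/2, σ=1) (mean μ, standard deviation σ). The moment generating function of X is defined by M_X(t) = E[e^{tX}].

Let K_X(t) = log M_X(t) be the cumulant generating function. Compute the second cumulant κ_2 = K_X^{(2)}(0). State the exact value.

M_X(t) = e^(t^2/2 - 3*t/2)
K_X(t) = log M_X(t) = t^2/2 - 3*t/2
K′(t) = t - 3/2
K′′(t) = 1

κ_2 = K′′(0) = 1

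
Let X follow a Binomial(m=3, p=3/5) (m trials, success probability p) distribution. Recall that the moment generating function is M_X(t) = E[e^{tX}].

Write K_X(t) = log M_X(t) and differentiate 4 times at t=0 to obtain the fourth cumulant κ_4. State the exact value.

M_X(t) = (3*e^(t)/5 + 2/5)^3
K_X(t) = log M_X(t) = 3*log(3*e^(t)/5 + 2/5)
dK/dt = 9*e^(t)/(3*e^(t) + 2)
d^2K/dt^2 = 18*e^(t)/(9*e^(2*t) + 12*e^(t) + 4)
d^3K/dt^3 = (-54*e^(2*t) + 36*e^(t))/(27*e^(3*t) + 54*e^(2*t) + 36*e^(t) + 8)
d^4K/dt^4 = (162*e^(3*t) - 432*e^(2*t) + 72*e^(t))/(81*e^(4*t) + 216*e^(3*t) + 216*e^(2*t) + 96*e^(t) + 16)

κ_4 = d^4K/dt^4 |_{t=0} = -198/625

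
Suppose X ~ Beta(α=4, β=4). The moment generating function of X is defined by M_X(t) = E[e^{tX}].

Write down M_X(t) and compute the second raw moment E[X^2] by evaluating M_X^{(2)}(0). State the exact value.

M_X(t) = ₁F₁(4; 8; t)
dM/dt = ₁F₁(5; 9; t)/2
d^2M/dt^2 = 5*₁F₁(6; 10; t)/18

E[X^2] = d^2M/dt^2 |_{t=0} = 5/18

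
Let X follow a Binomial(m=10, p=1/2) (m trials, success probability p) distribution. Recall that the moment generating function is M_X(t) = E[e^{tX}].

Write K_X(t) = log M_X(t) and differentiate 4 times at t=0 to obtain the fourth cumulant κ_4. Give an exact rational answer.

κ_4 = d^4K/dt^4 |_{t=0} = -5/4

M_X(t) = (e^(t)/2 + 1/2)^10
K_X(t) = log M_X(t) = 10*log(e^(t)/2 + 1/2)
dK/dt = 10*e^(t)/(e^(t) + 1)
d^2K/dt^2 = 10*e^(t)/(e^(2*t) + 2*e^(t) + 1)
d^3K/dt^3 = (-10*e^(2*t) + 10*e^(t))/(e^(3*t) + 3*e^(2*t) + 3*e^(t) + 1)
d^4K/dt^4 = (10*e^(3*t) - 40*e^(2*t) + 10*e^(t))/(e^(4*t) + 4*e^(3*t) + 6*e^(2*t) + 4*e^(t) + 1)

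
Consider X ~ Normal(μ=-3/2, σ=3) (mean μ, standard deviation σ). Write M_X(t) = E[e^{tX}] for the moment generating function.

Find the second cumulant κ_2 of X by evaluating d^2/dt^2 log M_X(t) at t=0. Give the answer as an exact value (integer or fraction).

M_X(t) = e^(9*t^2/2 - 3*t/2)
K_X(t) = log M_X(t) = 9*t^2/2 - 3*t/2
K′(t) = 9*t - 3/2
K′′(t) = 9

κ_2 = K′′(0) = 9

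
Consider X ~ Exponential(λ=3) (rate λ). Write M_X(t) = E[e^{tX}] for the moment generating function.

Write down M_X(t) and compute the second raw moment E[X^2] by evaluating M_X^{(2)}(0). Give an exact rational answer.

E[X^2] = d^2M/dt^2 |_{t=0} = 2/9

M_X(t) = 3/(3 - t)
dM/dt = 3/(t^2 - 6*t + 9)
d^2M/dt^2 = -6/(t^3 - 9*t^2 + 27*t - 27)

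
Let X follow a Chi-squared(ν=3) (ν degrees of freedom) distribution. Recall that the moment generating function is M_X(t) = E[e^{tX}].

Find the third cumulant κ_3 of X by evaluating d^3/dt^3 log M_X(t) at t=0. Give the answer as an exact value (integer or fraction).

κ_3 = K^(3)(0) = 24

M_X(t) = (1 - 2*t)^(-3/2)
K_X(t) = log M_X(t) = -3*log(1 - 2*t)/2
K^(3)(t) = -24/(8*t^3 - 12*t^2 + 6*t - 1)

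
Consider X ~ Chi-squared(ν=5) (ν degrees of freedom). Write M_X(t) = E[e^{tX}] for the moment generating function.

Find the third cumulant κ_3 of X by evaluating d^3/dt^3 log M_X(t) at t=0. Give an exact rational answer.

κ_3 = d^3K/dt^3 |_{t=0} = 40

M_X(t) = (1 - 2*t)^(-5/2)
K_X(t) = log M_X(t) = -5*log(1 - 2*t)/2
dK/dt = -5/(2*t - 1)
d^2K/dt^2 = 10/(4*t^2 - 4*t + 1)
d^3K/dt^3 = -40/(8*t^3 - 12*t^2 + 6*t - 1)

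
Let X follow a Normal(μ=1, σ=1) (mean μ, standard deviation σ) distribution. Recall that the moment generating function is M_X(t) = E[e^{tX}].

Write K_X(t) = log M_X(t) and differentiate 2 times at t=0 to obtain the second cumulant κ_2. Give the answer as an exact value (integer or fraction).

M_X(t) = e^(t^2/2 + t)
K_X(t) = log M_X(t) = t^2/2 + t
dK/dt = t + 1
d^2K/dt^2 = 1

κ_2 = d^2K/dt^2 |_{t=0} = 1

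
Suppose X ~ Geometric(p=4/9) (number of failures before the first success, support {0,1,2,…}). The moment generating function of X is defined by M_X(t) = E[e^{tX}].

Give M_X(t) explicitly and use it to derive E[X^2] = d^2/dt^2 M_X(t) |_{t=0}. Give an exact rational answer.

M_X(t) = 4/(9*(1 - 5*e^(t)/9))
D^2[M](t) = (-100*e^(2*t) - 180*e^(t))/(125*e^(3*t) - 675*e^(2*t) + 1215*e^(t) - 729)

E[X^2] = D^2[M](0) = 35/8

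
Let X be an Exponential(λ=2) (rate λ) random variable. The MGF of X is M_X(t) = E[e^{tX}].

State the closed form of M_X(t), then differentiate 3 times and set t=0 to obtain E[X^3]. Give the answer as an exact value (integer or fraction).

M_X(t) = 2/(2 - t)
dM/dt = 2/(t^2 - 4*t + 4)
d^2M/dt^2 = -4/(t^3 - 6*t^2 + 12*t - 8)
d^3M/dt^3 = 12/(t^4 - 8*t^3 + 24*t^2 - 32*t + 16)

E[X^3] = d^3M/dt^3 |_{t=0} = 3/4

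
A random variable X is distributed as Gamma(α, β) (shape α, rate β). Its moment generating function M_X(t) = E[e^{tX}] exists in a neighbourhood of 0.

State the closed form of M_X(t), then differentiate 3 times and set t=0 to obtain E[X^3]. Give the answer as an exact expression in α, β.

M_X(t) = (β/(β - t))^α
dM/dt = -α*β^α*(1/(β - t))^α/(-β + t)
d^2M/dt^2 = (α^2*β^α*(1/(β - t))^α + α*β^α*(1/(β - t))^α)/(β^2 - 2*β*t + t^2)
d^3M/dt^3 = (-α^3*β^α*(1/(β - t))^α - 3*α^2*β^α*(1/(β - t))^α - 2*α*β^α*(1/(β - t))^α)/(-β^3 + 3*β^2*t - 3*β*t^2 + t^3)

E[X^3] = d^3M/dt^3 |_{t=0} = α*(α^2 + 3*α + 2)/β^3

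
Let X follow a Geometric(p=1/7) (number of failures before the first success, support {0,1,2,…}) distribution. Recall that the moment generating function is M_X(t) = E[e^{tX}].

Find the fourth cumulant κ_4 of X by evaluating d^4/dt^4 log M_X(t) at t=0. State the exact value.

M_X(t) = 1/(7*(1 - 6*e^(t)/7))
K_X(t) = log M_X(t) = -log(1 - 6*e^(t)/7) - log(7)
dK/dt = -6*e^(t)/(6*e^(t) - 7)
d^2K/dt^2 = 42*e^(t)/(36*e^(2*t) - 84*e^(t) + 49)
d^3K/dt^3 = (-252*e^(2*t) - 294*e^(t))/(216*e^(3*t) - 756*e^(2*t) + 882*e^(t) - 343)
d^4K/dt^4 = (1512*e^(3*t) + 7056*e^(2*t) + 2058*e^(t))/(1296*e^(4*t) - 6048*e^(3*t) + 10584*e^(2*t) - 8232*e^(t) + 2401)

κ_4 = d^4K/dt^4 |_{t=0} = 10626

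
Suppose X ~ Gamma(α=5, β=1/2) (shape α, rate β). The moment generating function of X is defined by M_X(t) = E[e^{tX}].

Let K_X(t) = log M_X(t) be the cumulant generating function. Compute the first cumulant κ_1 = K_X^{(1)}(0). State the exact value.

M_X(t) = 1/(32*(1/2 - t)^5)
K_X(t) = log M_X(t) = -5*log(1/2 - t) - 5*log(2)
K^(1)(t) = -10/(2*t - 1)

κ_1 = K^(1)(0) = 10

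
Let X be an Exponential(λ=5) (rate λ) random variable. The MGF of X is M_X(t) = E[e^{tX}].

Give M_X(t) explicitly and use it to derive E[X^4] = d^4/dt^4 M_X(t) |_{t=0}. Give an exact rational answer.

M_X(t) = 5/(5 - t)
dM/dt = 5/(t^2 - 10*t + 25)
d^2M/dt^2 = -10/(t^3 - 15*t^2 + 75*t - 125)
d^3M/dt^3 = 30/(t^4 - 20*t^3 + 150*t^2 - 500*t + 625)
d^4M/dt^4 = -120/(t^5 - 25*t^4 + 250*t^3 - 1250*t^2 + 3125*t - 3125)

E[X^4] = d^4M/dt^4 |_{t=0} = 24/625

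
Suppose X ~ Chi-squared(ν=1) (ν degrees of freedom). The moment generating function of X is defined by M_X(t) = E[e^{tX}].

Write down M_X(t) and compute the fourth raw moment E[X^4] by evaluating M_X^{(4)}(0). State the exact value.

M_X(t) = 1/√(1 - 2*t)
dM/dt = -1/(2*t*√(1 - 2*t) - √(1 - 2*t))
d^2M/dt^2 = 3/(4*t^2*√(1 - 2*t) - 4*t*√(1 - 2*t) + √(1 - 2*t))
d^3M/dt^3 = -15/(8*t^3*√(1 - 2*t) - 12*t^2*√(1 - 2*t) + 6*t*√(1 - 2*t) - √(1 - 2*t))
d^4M/dt^4 = 105/(16*t^4*√(1 - 2*t) - 32*t^3*√(1 - 2*t) + 24*t^2*√(1 - 2*t) - 8*t*√(1 - 2*t) + √(1 - 2*t))

E[X^4] = d^4M/dt^4 |_{t=0} = 105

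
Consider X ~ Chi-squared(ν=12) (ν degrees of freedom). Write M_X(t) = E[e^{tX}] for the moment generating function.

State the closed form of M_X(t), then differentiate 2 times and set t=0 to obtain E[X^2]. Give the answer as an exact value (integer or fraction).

M_X(t) = (1 - 2*t)^(-6)
M^(2)(t) = 168/(256*t^8 - 1024*t^7 + 1792*t^6 - 1792*t^5 + 1120*t^4 - 448*t^3 + 112*t^2 - 16*t + 1)

E[X^2] = M^(2)(0) = 168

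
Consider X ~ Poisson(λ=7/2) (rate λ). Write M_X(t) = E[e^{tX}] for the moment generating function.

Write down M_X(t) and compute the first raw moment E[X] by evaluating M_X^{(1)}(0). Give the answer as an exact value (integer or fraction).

M_X(t) = e^(7*e^(t)/2 - 7/2)
D[M](t) = 7*e^(-7/2)*e^(t)*e^(7*e^(t)/2)/2

E[X] = D[M](0) = 7/2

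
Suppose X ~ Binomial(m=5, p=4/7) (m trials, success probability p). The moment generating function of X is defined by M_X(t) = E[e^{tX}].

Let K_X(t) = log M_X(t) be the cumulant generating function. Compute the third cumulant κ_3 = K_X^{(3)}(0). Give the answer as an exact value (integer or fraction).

M_X(t) = (4*e^(t)/7 + 3/7)^5
K_X(t) = log M_X(t) = 5*log(4*e^(t)/7 + 3/7)
D^3[K](t) = (-240*e^(2*t) + 180*e^(t))/(64*e^(3*t) + 144*e^(2*t) + 108*e^(t) + 27)

κ_3 = D^3[K](0) = -60/343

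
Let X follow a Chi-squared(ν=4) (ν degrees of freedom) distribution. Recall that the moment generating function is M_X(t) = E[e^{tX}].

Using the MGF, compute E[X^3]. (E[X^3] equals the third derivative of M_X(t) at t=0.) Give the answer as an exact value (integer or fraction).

M_X(t) = (1 - 2*t)^(-2)
D^3[M](t) = -192/(32*t^5 - 80*t^4 + 80*t^3 - 40*t^2 + 10*t - 1)

E[X^3] = D^3[M](0) = 192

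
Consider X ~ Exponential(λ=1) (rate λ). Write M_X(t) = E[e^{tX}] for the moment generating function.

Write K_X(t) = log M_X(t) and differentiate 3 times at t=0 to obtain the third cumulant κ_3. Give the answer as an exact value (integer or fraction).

κ_3 = K^(3)(0) = 2

M_X(t) = 1/(1 - t)
K_X(t) = log M_X(t) = -log(1 - t)
K^(3)(t) = -2/(t^3 - 3*t^2 + 3*t - 1)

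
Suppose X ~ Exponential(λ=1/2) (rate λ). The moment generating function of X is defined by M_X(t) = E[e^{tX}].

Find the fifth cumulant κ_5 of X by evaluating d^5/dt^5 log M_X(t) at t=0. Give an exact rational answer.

M_X(t) = 1/(2*(1/2 - t))
K_X(t) = log M_X(t) = -log(1/2 - t) - log(2)
K′(t) = -2/(2*t - 1)
K′′(t) = 4/(4*t^2 - 4*t + 1)
K′′′(t) = -16/(8*t^3 - 12*t^2 + 6*t - 1)
K′′′′(t) = 96/(16*t^4 - 32*t^3 + 24*t^2 - 8*t + 1)
K′′′′′(t) = -768/(32*t^5 - 80*t^4 + 80*t^3 - 40*t^2 + 10*t - 1)

κ_5 = K′′′′′(0) = 768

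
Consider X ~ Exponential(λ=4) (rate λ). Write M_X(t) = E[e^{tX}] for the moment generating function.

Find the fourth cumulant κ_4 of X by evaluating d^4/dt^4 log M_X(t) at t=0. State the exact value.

M_X(t) = 4/(4 - t)
K_X(t) = log M_X(t) = -log(4 - t) + 2*log(2)
D^4[K](t) = 6/(t^4 - 16*t^3 + 96*t^2 - 256*t + 256)

κ_4 = D^4[K](0) = 3/128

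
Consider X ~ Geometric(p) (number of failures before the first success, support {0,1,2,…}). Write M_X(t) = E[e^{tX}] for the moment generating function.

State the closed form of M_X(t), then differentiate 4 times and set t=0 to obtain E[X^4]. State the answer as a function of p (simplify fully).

E[X^4] = d^4M/dt^4 |_{t=0} = 1 - 15/p + 50/p^2 - 60/p^3 + 24/p^4

M_X(t) = p/(-(1 - p)*e^(t) + 1)
dM/dt = (-p^2*e^(t) + p*e^(t))/(p^2*e^(2*t) - 2*p*e^(2*t) + 2*p*e^(t) + e^(2*t) - 2*e^(t) + 1)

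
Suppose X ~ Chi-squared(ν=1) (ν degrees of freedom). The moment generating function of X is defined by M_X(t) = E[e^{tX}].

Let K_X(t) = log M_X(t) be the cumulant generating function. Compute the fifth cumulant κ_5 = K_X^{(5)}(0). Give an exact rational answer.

M_X(t) = 1/√(1 - 2*t)
K_X(t) = log M_X(t) = -log(1 - 2*t)/2
K^(5)(t) = -384/(32*t^5 - 80*t^4 + 80*t^3 - 40*t^2 + 10*t - 1)

κ_5 = K^(5)(0) = 384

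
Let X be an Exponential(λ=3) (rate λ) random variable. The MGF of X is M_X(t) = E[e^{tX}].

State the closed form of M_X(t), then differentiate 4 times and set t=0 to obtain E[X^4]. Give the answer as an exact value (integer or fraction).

M_X(t) = 3/(3 - t)
M^(4)(t) = -72/(t^5 - 15*t^4 + 90*t^3 - 270*t^2 + 405*t - 243)

E[X^4] = M^(4)(0) = 8/27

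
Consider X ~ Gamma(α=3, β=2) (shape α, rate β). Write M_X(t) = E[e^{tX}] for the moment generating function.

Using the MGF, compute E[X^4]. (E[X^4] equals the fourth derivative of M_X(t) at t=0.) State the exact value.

E[X^4] = d^4M/dt^4 |_{t=0} = 45/2

M_X(t) = 8/(2 - t)^3
dM/dt = 24/(t^4 - 8*t^3 + 24*t^2 - 32*t + 16)
d^2M/dt^2 = -96/(t^5 - 10*t^4 + 40*t^3 - 80*t^2 + 80*t - 32)
d^3M/dt^3 = 480/(t^6 - 12*t^5 + 60*t^4 - 160*t^3 + 240*t^2 - 192*t + 64)
d^4M/dt^4 = -2880/(t^7 - 14*t^6 + 84*t^5 - 280*t^4 + 560*t^3 - 672*t^2 + 448*t - 128)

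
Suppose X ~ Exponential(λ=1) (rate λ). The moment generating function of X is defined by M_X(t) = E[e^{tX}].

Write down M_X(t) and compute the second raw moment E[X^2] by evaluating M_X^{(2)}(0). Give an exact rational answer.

M_X(t) = 1/(1 - t)
D^2[M](t) = -2/(t^3 - 3*t^2 + 3*t - 1)

E[X^2] = D^2[M](0) = 2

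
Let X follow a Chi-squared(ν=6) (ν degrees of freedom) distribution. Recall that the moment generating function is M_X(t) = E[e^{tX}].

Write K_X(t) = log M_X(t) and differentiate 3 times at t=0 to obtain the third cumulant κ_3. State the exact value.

M_X(t) = (1 - 2*t)^(-3)
K_X(t) = log M_X(t) = -3*log(1 - 2*t)
K′(t) = -6/(2*t - 1)
K′′(t) = 12/(4*t^2 - 4*t + 1)
K′′′(t) = -48/(8*t^3 - 12*t^2 + 6*t - 1)

κ_3 = K′′′(0) = 48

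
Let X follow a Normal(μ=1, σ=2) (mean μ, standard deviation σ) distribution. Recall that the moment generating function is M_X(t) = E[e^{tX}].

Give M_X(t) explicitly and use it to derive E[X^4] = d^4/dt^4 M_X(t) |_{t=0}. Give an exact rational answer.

E[X^4] = D^4[M](0) = 73

M_X(t) = e^(2*t^2 + t)
D^4[M](t) = 256*t^4*e^(t)*e^(2*t^2) + 256*t^3*e^(t)*e^(2*t^2) + 480*t^2*e^(t)*e^(2*t^2) + 208*t*e^(t)*e^(2*t^2) + 73*e^(t)*e^(2*t^2)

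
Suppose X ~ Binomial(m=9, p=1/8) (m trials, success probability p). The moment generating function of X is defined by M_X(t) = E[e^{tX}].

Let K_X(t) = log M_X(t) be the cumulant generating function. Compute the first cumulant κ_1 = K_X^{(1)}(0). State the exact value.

κ_1 = D[K](0) = 9/8

M_X(t) = (e^(t)/8 + 7/8)^9
K_X(t) = log M_X(t) = 9*log(e^(t)/8 + 7/8)
D[K](t) = 9*e^(t)/(e^(t) + 7)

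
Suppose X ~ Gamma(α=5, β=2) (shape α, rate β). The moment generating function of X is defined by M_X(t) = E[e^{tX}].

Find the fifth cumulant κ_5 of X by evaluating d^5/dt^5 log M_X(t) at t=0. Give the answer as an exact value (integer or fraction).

κ_5 = K^(5)(0) = 15/4

M_X(t) = 32/(2 - t)^5
K_X(t) = log M_X(t) = -5*log(2 - t) + 5*log(2)
K^(5)(t) = -120/(t^5 - 10*t^4 + 40*t^3 - 80*t^2 + 80*t - 32)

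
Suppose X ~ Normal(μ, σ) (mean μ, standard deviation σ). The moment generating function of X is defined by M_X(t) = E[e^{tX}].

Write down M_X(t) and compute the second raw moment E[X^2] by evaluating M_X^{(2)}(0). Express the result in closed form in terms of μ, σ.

M_X(t) = e^(μ*t + σ^2*t^2/2)
M^(2)(t) = μ^2*e^(μ*t)*e^(σ^2*t^2/2) + 2*μ*σ^2*t*e^(μ*t)*e^(σ^2*t^2/2) + σ^4*t^2*e^(μ*t)*e^(σ^2*t^2/2) + σ^2*e^(μ*t)*e^(σ^2*t^2/2)

E[X^2] = M^(2)(0) = μ^2 + σ^2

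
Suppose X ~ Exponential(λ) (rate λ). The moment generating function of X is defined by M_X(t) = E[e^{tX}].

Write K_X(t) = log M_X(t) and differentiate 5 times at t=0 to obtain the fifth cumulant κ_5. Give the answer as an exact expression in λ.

κ_5 = K′′′′′(0) = 24/λ^5

M_X(t) = λ/(λ - t)
K_X(t) = log M_X(t) = log(λ) - log(λ - t)
K′(t) = -1/(-λ + t)
K′′(t) = 1/(λ^2 - 2*λ*t + t^2)
K′′′(t) = -2/(-λ^3 + 3*λ^2*t - 3*λ*t^2 + t^3)
K′′′′(t) = 6/(λ^4 - 4*λ^3*t + 6*λ^2*t^2 - 4*λ*t^3 + t^4)
K′′′′′(t) = -24/(-λ^5 + 5*λ^4*t - 10*λ^3*t^2 + 10*λ^2*t^3 - 5*λ*t^4 + t^5)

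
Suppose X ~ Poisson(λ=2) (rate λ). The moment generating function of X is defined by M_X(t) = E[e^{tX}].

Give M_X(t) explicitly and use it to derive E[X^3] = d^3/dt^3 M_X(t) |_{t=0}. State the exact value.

M_X(t) = e^(2*e^(t) - 2)
M^(3)(t) = (8*e^(3*t)*e^(2*e^(t)) + 12*e^(2*t)*e^(2*e^(t)) + 2*e^(t)*e^(2*e^(t)))*e^(-2)

E[X^3] = M^(3)(0) = 22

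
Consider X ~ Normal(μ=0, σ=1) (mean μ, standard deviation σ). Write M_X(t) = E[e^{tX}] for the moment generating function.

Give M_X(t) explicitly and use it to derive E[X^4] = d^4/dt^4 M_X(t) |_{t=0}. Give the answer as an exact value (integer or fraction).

E[X^4] = M′′′′(0) = 3

M_X(t) = e^(t^2/2)
M′(t) = t*e^(t^2/2)
M′′(t) = t^2*e^(t^2/2) + e^(t^2/2)
M′′′(t) = t^3*e^(t^2/2) + 3*t*e^(t^2/2)
M′′′′(t) = t^4*e^(t^2/2) + 6*t^2*e^(t^2/2) + 3*e^(t^2/2)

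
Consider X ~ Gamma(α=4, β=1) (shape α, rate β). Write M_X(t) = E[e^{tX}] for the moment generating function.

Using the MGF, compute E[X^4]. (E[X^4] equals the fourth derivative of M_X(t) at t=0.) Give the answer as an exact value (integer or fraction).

E[X^4] = M^(4)(0) = 840

M_X(t) = (1 - t)^(-4)
M^(4)(t) = 840/(t^8 - 8*t^7 + 28*t^6 - 56*t^5 + 70*t^4 - 56*t^3 + 28*t^2 - 8*t + 1)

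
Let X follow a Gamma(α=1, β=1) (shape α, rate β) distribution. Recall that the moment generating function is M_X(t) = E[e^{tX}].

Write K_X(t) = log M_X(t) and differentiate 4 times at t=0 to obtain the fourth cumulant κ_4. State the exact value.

κ_4 = K′′′′(0) = 6

M_X(t) = 1/(1 - t)
K_X(t) = log M_X(t) = -log(1 - t)
K′(t) = -1/(t - 1)
K′′(t) = 1/(t^2 - 2*t + 1)
K′′′(t) = -2/(t^3 - 3*t^2 + 3*t - 1)
K′′′′(t) = 6/(t^4 - 4*t^3 + 6*t^2 - 4*t + 1)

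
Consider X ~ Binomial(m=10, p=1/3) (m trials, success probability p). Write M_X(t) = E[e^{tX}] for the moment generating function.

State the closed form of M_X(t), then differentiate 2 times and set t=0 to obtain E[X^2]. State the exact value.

M_X(t) = (e^(t)/3 + 2/3)^10

E[X^2] = D^2[M](0) = 40/3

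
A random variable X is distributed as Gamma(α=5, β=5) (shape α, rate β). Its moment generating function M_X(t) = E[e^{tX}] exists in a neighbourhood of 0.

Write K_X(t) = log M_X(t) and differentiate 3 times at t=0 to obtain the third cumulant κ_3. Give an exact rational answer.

M_X(t) = 3125/(5 - t)^5
K_X(t) = log M_X(t) = -5*log(5 - t) + 5*log(5)
dK/dt = -5/(t - 5)
d^2K/dt^2 = 5/(t^2 - 10*t + 25)
d^3K/dt^3 = -10/(t^3 - 15*t^2 + 75*t - 125)

κ_3 = d^3K/dt^3 |_{t=0} = 2/25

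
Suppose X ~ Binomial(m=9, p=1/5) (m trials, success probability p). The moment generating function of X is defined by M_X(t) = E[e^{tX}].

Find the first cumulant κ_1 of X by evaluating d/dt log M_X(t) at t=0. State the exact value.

κ_1 = D[K](0) = 9/5

M_X(t) = (e^(t)/5 + 4/5)^9
K_X(t) = log M_X(t) = 9*log(e^(t)/5 + 4/5)
D[K](t) = 9*e^(t)/(e^(t) + 4)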